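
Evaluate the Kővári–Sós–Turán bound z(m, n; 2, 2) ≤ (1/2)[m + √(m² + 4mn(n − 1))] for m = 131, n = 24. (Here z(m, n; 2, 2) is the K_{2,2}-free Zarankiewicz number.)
z(131, 24; 2, 2) ≤ (1/2)[131 + √(131² + 4·131·24·23)] = (1/2)[131 + √306409] = 342.2711

Kővári–Sós–Turán: let r_1, ..., r_131 be the row sums and z = Σ r_i the total number of 1s. Each pair of columns can share at most one row with both entries 1 (else a 2×2 all-ones block appears), so Σ_i C(r_i, 2) ≤ C(24, 2) = 276. By convexity Σ_i C(r_i, 2) ≥ 131·C(z/131, 2) = z(z − 131)/(2·131), giving z² − 131z − 131·24·23 ≤ 0 and hence z ≤ (1/2)[131 + √(17161 + 4·72312)] = (1/2)[131 + √306409] ≈ (1/2)(131 + 553.5422) = 342.2711.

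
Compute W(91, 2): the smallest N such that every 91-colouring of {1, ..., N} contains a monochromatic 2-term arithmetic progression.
W(91, 2) = 91 + 1 = 92

A 2-term AP is any pair of integers, so a monochromatic 2-AP exists iff some colour is used at least twice. With 91 colours, the colouring i ↦ i on {1, ..., 91} uses each colour once, avoiding any monochromatic pair, so W(91, 2) > 91. For {1, ..., 92}, pigeonhole forces two integers of the same colour, which form a monochromatic 2-AP. Hence W(91, 2) = 92.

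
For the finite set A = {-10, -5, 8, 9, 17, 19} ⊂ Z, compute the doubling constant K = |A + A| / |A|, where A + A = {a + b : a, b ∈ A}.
K = |A + A| / |A| = 21/6 = 7/2

Enumerate A + A = {a + b : a, b ∈ A}. With |A| = 6, there are |A|^2 = 36 ordered sum pairs; collecting distinct values, A + A = {-20, -15, -10, -2, -1, 3, 4, 7, 9, 12, 14, 16, 17, 18, 25, 26, 27, 28, 34, 36, 38}, so |A + A| = 21. Thus K = 21/6 = 7/2. For comparison, the minimum possible |A + A| over all 6-element sets is 2·6 − 1 = 11 (so min K = 11/6), attained only by arithmetic progressions.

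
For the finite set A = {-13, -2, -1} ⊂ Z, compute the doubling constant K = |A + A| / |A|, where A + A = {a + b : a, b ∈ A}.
K = |A + A| / |A| = 6/3 = 2

Enumerate A + A = {a + b : a, b ∈ A}. With |A| = 3, there are |A|^2 = 9 ordered sum pairs; collecting distinct values, A + A = {-26, -15, -14, -4, -3, -2}, so |A + A| = 6. Thus K = 6/3 = 2. For comparison, the minimum possible |A + A| over all 3-element sets is 2·3 − 1 = 5 (so min K = 5/3), attained only by arithmetic progressions.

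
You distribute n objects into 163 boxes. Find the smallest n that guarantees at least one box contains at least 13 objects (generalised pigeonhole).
n = (13 − 1)·163 + 1 = 1957

By the generalised pigeonhole principle, to guarantee some box contains ≥ r objects we need more than (r − 1) · k objects total. Threshold: n = (r − 1) · k + 1. With r = 13 and k = 163: n = 12 · 163 + 1 = 1956 + 1 = 1957. For n = 1956 = 12 · 163, we can put exactly 12 objects in every box, avoiding 13 in any single one — so 1957 is tight.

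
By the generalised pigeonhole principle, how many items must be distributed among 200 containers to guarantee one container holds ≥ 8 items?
n = (8 − 1)·200 + 1 = 1401

By the generalised pigeonhole principle, to guarantee some box contains ≥ r objects we need more than (r − 1) · k objects total. Threshold: n = (r − 1) · k + 1. With r = 8 and k = 200: n = 7 · 200 + 1 = 1400 + 1 = 1401. For n = 1400 = 7 · 200, we can put exactly 7 objects in every box, avoiding 8 in any single one — so 1401 is tight.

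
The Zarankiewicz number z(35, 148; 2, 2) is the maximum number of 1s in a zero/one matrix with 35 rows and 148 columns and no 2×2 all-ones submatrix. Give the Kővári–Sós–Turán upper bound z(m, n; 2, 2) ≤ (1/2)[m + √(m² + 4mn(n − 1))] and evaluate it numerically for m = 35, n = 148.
z(35, 148; 2, 2) ≤ (1/2)[35 + √(35² + 4·35·148·147)] = (1/2)[35 + √3047065] = 890.2922

Kővári–Sós–Turán: let r_1, ..., r_35 be the row sums and z = Σ r_i the total number of 1s. Each pair of columns can share at most one row with both entries 1 (else a 2×2 all-ones block appears), so Σ_i C(r_i, 2) ≤ C(148, 2) = 10878. By convexity Σ_i C(r_i, 2) ≥ 35·C(z/35, 2) = z(z − 35)/(2·35), giving z² − 35z − 35·148·147 ≤ 0 and hence z ≤ (1/2)[35 + √(1225 + 4·761460)] = (1/2)[35 + √3047065] ≈ (1/2)(35 + 1745.5844) = 890.2922.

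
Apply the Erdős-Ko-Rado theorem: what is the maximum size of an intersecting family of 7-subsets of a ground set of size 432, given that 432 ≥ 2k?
max |F| = C(431, 6) = 8597095768261

The Erdős-Ko-Rado theorem states: for n ≥ 2k, an intersecting family of k-subsets of an n-element set has size at most C(n − 1, k − 1), with equality for 'star' families {A ⊆ [n] : |A| = k, i ∈ A} (fix an element i). For n = 432, k = 7: C(431, 6) = 8597095768261.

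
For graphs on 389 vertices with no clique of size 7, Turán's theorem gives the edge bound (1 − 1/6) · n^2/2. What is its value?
Turán density bound = (5/6) · 389^2/2 = 756605/12 ≈ 63050.4167

Turán's theorem: ex(n, K_{r+1}) is achieved by the complete r-partite Turán graph T(n, r) with parts as balanced as possible, and is at most (1 − 1/r) · n^2/2. For r = 6, n = 389: the density bound is (5/6) · 151321/2 = 756605/12 ≈ 63050.4167. The integer-valued extremum is e(T(389, 6)) = 63050, which is strictly less than the density bound 756605/12 since 6 ∤ 389 (the parts of T(389, 6) cannot all be equal).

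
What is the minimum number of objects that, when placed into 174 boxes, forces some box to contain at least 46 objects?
n = (46 − 1)·174 + 1 = 7831

By the generalised pigeonhole principle, to guarantee some box contains ≥ r objects we need more than (r − 1) · k objects total. Threshold: n = (r − 1) · k + 1. With r = 46 and k = 174: n = 45 · 174 + 1 = 7830 + 1 = 7831. For n = 7830 = 45 · 174, we can put exactly 45 objects in every box, avoiding 46 in any single one — so 7831 is tight.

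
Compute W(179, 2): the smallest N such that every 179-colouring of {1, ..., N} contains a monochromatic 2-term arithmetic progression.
W(179, 2) = 179 + 1 = 180

A 2-term AP is any pair of integers, so a monochromatic 2-AP exists iff some colour is used at least twice. With 179 colours, the colouring i ↦ i on {1, ..., 179} uses each colour once, avoiding any monochromatic pair, so W(179, 2) > 179. For {1, ..., 180}, pigeonhole forces two integers of the same colour, which form a monochromatic 2-AP. Hence W(179, 2) = 180.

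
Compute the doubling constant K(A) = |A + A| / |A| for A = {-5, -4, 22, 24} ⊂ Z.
K = |A + A| / |A| = 10/4 = 5/2

Enumerate A + A = {a + b : a, b ∈ A}. With |A| = 4, there are |A|^2 = 16 ordered sum pairs; collecting distinct values, A + A = {-10, -9, -8, 17, 18, 19, 20, 44, 46, 48}, so |A + A| = 10. Thus K = 10/4 = 5/2. For comparison, the minimum possible |A + A| over all 4-element sets is 2·4 − 1 = 7 (so min K = 7/4), attained only by arithmetic progressions.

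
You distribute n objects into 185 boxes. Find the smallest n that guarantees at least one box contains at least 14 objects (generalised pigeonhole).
n = (14 − 1)·185 + 1 = 2406

By the generalised pigeonhole principle, to guarantee some box contains ≥ r objects we need more than (r − 1) · k objects total. Threshold: n = (r − 1) · k + 1. With r = 14 and k = 185: n = 13 · 185 + 1 = 2405 + 1 = 2406. For n = 2405 = 13 · 185, we can put exactly 13 objects in every box, avoiding 14 in any single one — so 2406 is tight.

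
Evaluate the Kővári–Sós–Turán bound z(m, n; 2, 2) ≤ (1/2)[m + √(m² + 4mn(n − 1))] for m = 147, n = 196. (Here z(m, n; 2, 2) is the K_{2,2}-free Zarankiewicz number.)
z(147, 196; 2, 2) ≤ (1/2)[147 + √(147² + 4·147·196·195)] = (1/2)[147 + √22494969] = 2444.9431

Kővári–Sós–Turán: let r_1, ..., r_147 be the row sums and z = Σ r_i the total number of 1s. Each pair of columns can share at most one row with both entries 1 (else a 2×2 all-ones block appears), so Σ_i C(r_i, 2) ≤ C(196, 2) = 19110. By convexity Σ_i C(r_i, 2) ≥ 147·C(z/147, 2) = z(z − 147)/(2·147), giving z² − 147z − 147·196·195 ≤ 0 and hence z ≤ (1/2)[147 + √(21609 + 4·5618340)] = (1/2)[147 + √22494969] ≈ (1/2)(147 + 4742.8861) = 2444.9431.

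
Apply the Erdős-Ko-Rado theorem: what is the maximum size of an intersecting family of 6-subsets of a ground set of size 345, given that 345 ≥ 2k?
max |F| = C(344, 5) = 38987978568

The Erdős-Ko-Rado theorem states: for n ≥ 2k, an intersecting family of k-subsets of an n-element set has size at most C(n − 1, k − 1), with equality for 'star' families {A ⊆ [n] : |A| = k, i ∈ A} (fix an element i). For n = 345, k = 6: C(344, 5) = 38987978568.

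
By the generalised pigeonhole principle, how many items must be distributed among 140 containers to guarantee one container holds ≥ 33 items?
n = (33 − 1)·140 + 1 = 4481

By the generalised pigeonhole principle, to guarantee some box contains ≥ r objects we need more than (r − 1) · k objects total. Threshold: n = (r − 1) · k + 1. With r = 33 and k = 140: n = 32 · 140 + 1 = 4480 + 1 = 4481. For n = 4480 = 32 · 140, we can put exactly 32 objects in every box, avoiding 33 in any single one — so 4481 is tight.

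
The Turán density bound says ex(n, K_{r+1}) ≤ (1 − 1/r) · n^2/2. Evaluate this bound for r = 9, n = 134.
Turán density bound = (8/9) · 134^2/2 = 71824/9 ≈ 7980.4444

Turán's theorem: ex(n, K_{r+1}) is achieved by the complete r-partite Turán graph T(n, r) with parts as balanced as possible, and is at most (1 − 1/r) · n^2/2. For r = 9, n = 134: the density bound is (8/9) · 17956/2 = 71824/9 ≈ 7980.4444. The integer-valued extremum is e(T(134, 9)) = 7980, which is strictly less than the density bound 71824/9 since 9 ∤ 134 (the parts of T(134, 9) cannot all be equal).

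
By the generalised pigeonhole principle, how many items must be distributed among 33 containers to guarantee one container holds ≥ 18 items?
n = (18 − 1)·33 + 1 = 562

By the generalised pigeonhole principle, to guarantee some box contains ≥ r objects we need more than (r − 1) · k objects total. Threshold: n = (r − 1) · k + 1. With r = 18 and k = 33: n = 17 · 33 + 1 = 561 + 1 = 562. For n = 561 = 17 · 33, we can put exactly 17 objects in every box, avoiding 18 in any single one — so 562 is tight.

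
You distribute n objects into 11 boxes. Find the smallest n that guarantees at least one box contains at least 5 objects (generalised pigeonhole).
n = (5 − 1)·11 + 1 = 45

By the generalised pigeonhole principle, to guarantee some box contains ≥ r objects we need more than (r − 1) · k objects total. Threshold: n = (r − 1) · k + 1. With r = 5 and k = 11: n = 4 · 11 + 1 = 44 + 1 = 45. For n = 44 = 4 · 11, we can put exactly 4 objects in every box, avoiding 5 in any single one — so 45 is tight.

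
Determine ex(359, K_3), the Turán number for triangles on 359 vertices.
ex(359, K_3) = ⌊359^2/4⌋ = 32220

Mantel (1907): a triangle-free graph on n vertices has at most ⌊n^2/4⌋ edges, with equality for the complete bipartite graph K_{⌊n/2⌋, ⌈n/2⌉}. For n = 359: ⌊359^2/4⌋ = ⌊128881/4⌋ = 32220. The extremal graph is K_{179, 180}, which has 179·180 = 32220 edges.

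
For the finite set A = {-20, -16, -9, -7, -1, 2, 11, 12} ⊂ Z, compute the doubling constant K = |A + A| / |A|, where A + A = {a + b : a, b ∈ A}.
K = |A + A| / |A| = 31/8

Enumerate A + A = {a + b : a, b ∈ A}. With |A| = 8, there are |A|^2 = 64 ordered sum pairs; collecting distinct values, A + A = {-40, -36, -32, -29, -27, -25, -23, -21, -18, -17, -16, -14, -10, -9, -8, -7, -5, -4, -2, 1, 2, 3, 4, 5, 10, 11, 13, 14, 22, 23, 24}, so |A + A| = 31. Thus K = 31/8. For comparison, the minimum possible |A + A| over all 8-element sets is 2·8 − 1 = 15 (so min K = 15/8), attained only by arithmetic progressions.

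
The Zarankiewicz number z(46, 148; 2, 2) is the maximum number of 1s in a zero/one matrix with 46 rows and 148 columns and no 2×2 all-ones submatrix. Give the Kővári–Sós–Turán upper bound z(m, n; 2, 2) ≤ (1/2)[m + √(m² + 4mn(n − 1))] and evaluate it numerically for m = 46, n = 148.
z(46, 148; 2, 2) ≤ (1/2)[46 + √(46² + 4·46·148·147)] = (1/2)[46 + √4005220] = 1023.6523

Kővári–Sós–Turán: let r_1, ..., r_46 be the row sums and z = Σ r_i the total number of 1s. Each pair of columns can share at most one row with both entries 1 (else a 2×2 all-ones block appears), so Σ_i C(r_i, 2) ≤ C(148, 2) = 10878. By convexity Σ_i C(r_i, 2) ≥ 46·C(z/46, 2) = z(z − 46)/(2·46), giving z² − 46z − 46·148·147 ≤ 0 and hence z ≤ (1/2)[46 + √(2116 + 4·1000776)] = (1/2)[46 + √4005220] ≈ (1/2)(46 + 2001.3046) = 1023.6523.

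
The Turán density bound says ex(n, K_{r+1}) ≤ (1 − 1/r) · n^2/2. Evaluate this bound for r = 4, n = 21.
Turán density bound = (3/4) · 21^2/2 = 1323/8 ≈ 165.375

Turán's theorem: ex(n, K_{r+1}) is achieved by the complete r-partite Turán graph T(n, r) with parts as balanced as possible, and is at most (1 − 1/r) · n^2/2. For r = 4, n = 21: the density bound is (3/4) · 441/2 = 1323/8 ≈ 165.375. The integer-valued extremum is e(T(21, 4)) = 165, which is strictly less than the density bound 1323/8 since 4 ∤ 21 (the parts of T(21, 4) cannot all be equal).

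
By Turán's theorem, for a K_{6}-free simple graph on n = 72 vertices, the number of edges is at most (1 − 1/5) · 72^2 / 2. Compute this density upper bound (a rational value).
Turán density bound = (4/5) · 72^2/2 = 10368/5 ≈ 2073.6

Turán's theorem: ex(n, K_{r+1}) is achieved by the complete r-partite Turán graph T(n, r) with parts as balanced as possible, and is at most (1 − 1/r) · n^2/2. For r = 5, n = 72: the density bound is (4/5) · 5184/2 = 10368/5 ≈ 2073.6. The integer-valued extremum is e(T(72, 5)) = 2073, which is strictly less than the density bound 10368/5 since 5 ∤ 72 (the parts of T(72, 5) cannot all be equal).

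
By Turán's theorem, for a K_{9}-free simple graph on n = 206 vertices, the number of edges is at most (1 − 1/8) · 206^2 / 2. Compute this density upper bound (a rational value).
Turán density bound = (7/8) · 206^2/2 = 74263/4 ≈ 18565.75

Turán's theorem: ex(n, K_{r+1}) is achieved by the complete r-partite Turán graph T(n, r) with parts as balanced as possible, and is at most (1 − 1/r) · n^2/2. For r = 8, n = 206: the density bound is (7/8) · 42436/2 = 74263/4 ≈ 18565.75. The integer-valued extremum is e(T(206, 8)) = 18565, which is strictly less than the density bound 74263/4 since 8 ∤ 206 (the parts of T(206, 8) cannot all be equal).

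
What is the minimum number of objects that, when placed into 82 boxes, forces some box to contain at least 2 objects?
n = (2 − 1)·82 + 1 = 83

By the generalised pigeonhole principle, to guarantee some box contains ≥ r objects we need more than (r − 1) · k objects total. Threshold: n = (r − 1) · k + 1. With r = 2 and k = 82: n = 1 · 82 + 1 = 82 + 1 = 83. For n = 82 = 1 · 82, we can put exactly 1 objects in every box, avoiding 2 in any single one — so 83 is tight.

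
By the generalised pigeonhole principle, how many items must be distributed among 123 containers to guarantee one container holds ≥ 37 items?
n = (37 − 1)·123 + 1 = 4429

By the generalised pigeonhole principle, to guarantee some box contains ≥ r objects we need more than (r − 1) · k objects total. Threshold: n = (r − 1) · k + 1. With r = 37 and k = 123: n = 36 · 123 + 1 = 4428 + 1 = 4429. For n = 4428 = 36 · 123, we can put exactly 36 objects in every box, avoiding 37 in any single one — so 4429 is tight.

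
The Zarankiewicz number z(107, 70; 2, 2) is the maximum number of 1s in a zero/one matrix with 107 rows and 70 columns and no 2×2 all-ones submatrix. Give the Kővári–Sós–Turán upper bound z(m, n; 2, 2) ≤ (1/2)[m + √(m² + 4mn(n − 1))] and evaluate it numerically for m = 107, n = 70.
z(107, 70; 2, 2) ≤ (1/2)[107 + √(107² + 4·107·70·69)] = (1/2)[107 + √2078689] = 774.383

Kővári–Sós–Turán: let r_1, ..., r_107 be the row sums and z = Σ r_i the total number of 1s. Each pair of columns can share at most one row with both entries 1 (else a 2×2 all-ones block appears), so Σ_i C(r_i, 2) ≤ C(70, 2) = 2415. By convexity Σ_i C(r_i, 2) ≥ 107·C(z/107, 2) = z(z − 107)/(2·107), giving z² − 107z − 107·70·69 ≤ 0 and hence z ≤ (1/2)[107 + √(11449 + 4·516810)] = (1/2)[107 + √2078689] ≈ (1/2)(107 + 1441.7659) = 774.383.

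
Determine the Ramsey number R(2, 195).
R(2, 195) = 195

R(2, k) = k for all k ≥ 2: in a 2-colouring of K_k, either some edge is red (a red K_2) or all edges are blue (a blue K_k). And K_{194} coloured all-blue has no blue K_195, so R(2, 195) > 194. Hence R(2, 195) = 195.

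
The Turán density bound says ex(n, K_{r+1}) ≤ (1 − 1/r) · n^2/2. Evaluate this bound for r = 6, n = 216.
Turán density bound = (5/6) · 216^2/2 = 19440

Turán's theorem: ex(n, K_{r+1}) is achieved by the complete r-partite Turán graph T(n, r) with parts as balanced as possible, and is at most (1 − 1/r) · n^2/2. For r = 6, n = 216: the density bound is (5/6) · 46656/2 = 19440. Since 6 ∣ 216, the Turán graph T(216, 6) has parts of equal size 36, and its edge count e(T(216, 6)) = 19440 attains the density bound exactly.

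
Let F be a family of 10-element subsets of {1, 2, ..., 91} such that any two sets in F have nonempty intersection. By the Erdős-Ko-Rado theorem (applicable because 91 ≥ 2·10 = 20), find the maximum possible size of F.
max |F| = C(90, 9) = 706252528630

The Erdős-Ko-Rado theorem states: for n ≥ 2k, an intersecting family of k-subsets of an n-element set has size at most C(n − 1, k − 1), with equality for 'star' families {A ⊆ [n] : |A| = k, i ∈ A} (fix an element i). For n = 91, k = 10: C(90, 9) = 706252528630.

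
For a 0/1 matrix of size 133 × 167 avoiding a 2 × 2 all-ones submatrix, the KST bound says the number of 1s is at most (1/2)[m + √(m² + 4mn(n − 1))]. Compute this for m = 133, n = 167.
z(133, 167; 2, 2) ≤ (1/2)[133 + √(133² + 4·133·167·166)] = (1/2)[133 + √14765793] = 1987.8142

Kővári–Sós–Turán: let r_1, ..., r_133 be the row sums and z = Σ r_i the total number of 1s. Each pair of columns can share at most one row with both entries 1 (else a 2×2 all-ones block appears), so Σ_i C(r_i, 2) ≤ C(167, 2) = 13861. By convexity Σ_i C(r_i, 2) ≥ 133·C(z/133, 2) = z(z − 133)/(2·133), giving z² − 133z − 133·167·166 ≤ 0 and hence z ≤ (1/2)[133 + √(17689 + 4·3687026)] = (1/2)[133 + √14765793] ≈ (1/2)(133 + 3842.6284) = 1987.8142.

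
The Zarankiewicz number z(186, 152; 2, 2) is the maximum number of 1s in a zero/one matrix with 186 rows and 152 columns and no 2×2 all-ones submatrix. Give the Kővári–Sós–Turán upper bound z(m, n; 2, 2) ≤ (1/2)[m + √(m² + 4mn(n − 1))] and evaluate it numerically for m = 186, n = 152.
z(186, 152; 2, 2) ≤ (1/2)[186 + √(186² + 4·186·152·151)] = (1/2)[186 + √17110884] = 2161.2652

Kővári–Sós–Turán: let r_1, ..., r_186 be the row sums and z = Σ r_i the total number of 1s. Each pair of columns can share at most one row with both entries 1 (else a 2×2 all-ones block appears), so Σ_i C(r_i, 2) ≤ C(152, 2) = 11476. By convexity Σ_i C(r_i, 2) ≥ 186·C(z/186, 2) = z(z − 186)/(2·186), giving z² − 186z − 186·152·151 ≤ 0 and hence z ≤ (1/2)[186 + √(34596 + 4·4269072)] = (1/2)[186 + √17110884] ≈ (1/2)(186 + 4136.5304) = 2161.2652.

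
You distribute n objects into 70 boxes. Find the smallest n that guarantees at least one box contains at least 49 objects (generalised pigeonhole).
n = (49 − 1)·70 + 1 = 3361

By the generalised pigeonhole principle, to guarantee some box contains ≥ r objects we need more than (r − 1) · k objects total. Threshold: n = (r − 1) · k + 1. With r = 49 and k = 70: n = 48 · 70 + 1 = 3360 + 1 = 3361. For n = 3360 = 48 · 70, we can put exactly 48 objects in every box, avoiding 49 in any single one — so 3361 is tight.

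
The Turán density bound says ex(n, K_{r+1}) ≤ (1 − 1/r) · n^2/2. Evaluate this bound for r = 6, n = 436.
Turán density bound = (5/6) · 436^2/2 = 237620/3 ≈ 79206.6667

Turán's theorem: ex(n, K_{r+1}) is achieved by the complete r-partite Turán graph T(n, r) with parts as balanced as possible, and is at most (1 − 1/r) · n^2/2. For r = 6, n = 436: the density bound is (5/6) · 190096/2 = 237620/3 ≈ 79206.6667. The integer-valued extremum is e(T(436, 6)) = 79206, which is strictly less than the density bound 237620/3 since 6 ∤ 436 (the parts of T(436, 6) cannot all be equal).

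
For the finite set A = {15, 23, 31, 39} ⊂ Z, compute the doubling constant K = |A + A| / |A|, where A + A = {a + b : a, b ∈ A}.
K = |A + A| / |A| = 7/4

Enumerate A + A = {a + b : a, b ∈ A}. With |A| = 4, there are |A|^2 = 16 ordered sum pairs; collecting distinct values, A + A = {30, 38, 46, 54, 62, 70, 78}, so |A + A| = 7. Thus K = 7/4. Here |A + A| = 2|A| − 1 = 7, the minimum possible — so K = 7/4 is minimal, which holds iff A is an arithmetic progression.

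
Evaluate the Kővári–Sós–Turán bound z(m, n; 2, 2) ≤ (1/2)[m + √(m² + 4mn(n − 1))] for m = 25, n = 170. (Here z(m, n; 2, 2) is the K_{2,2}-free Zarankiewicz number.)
z(25, 170; 2, 2) ≤ (1/2)[25 + √(25² + 4·25·170·169)] = (1/2)[25 + √2873625] = 860.0885

Kővári–Sós–Turán: let r_1, ..., r_25 be the row sums and z = Σ r_i the total number of 1s. Each pair of columns can share at most one row with both entries 1 (else a 2×2 all-ones block appears), so Σ_i C(r_i, 2) ≤ C(170, 2) = 14365. By convexity Σ_i C(r_i, 2) ≥ 25·C(z/25, 2) = z(z − 25)/(2·25), giving z² − 25z − 25·170·169 ≤ 0 and hence z ≤ (1/2)[25 + √(625 + 4·718250)] = (1/2)[25 + √2873625] ≈ (1/2)(25 + 1695.177) = 860.0885.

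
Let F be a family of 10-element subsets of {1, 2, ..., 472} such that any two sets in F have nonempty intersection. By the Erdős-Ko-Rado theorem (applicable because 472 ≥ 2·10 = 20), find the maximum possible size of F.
max |F| = C(471, 9) = 2910912490952875630

Erdős-Ko-Rado (1961): when n ≥ 2k, max |F| = C(n−1, k−1). The bound is attained by the star {A : i ∈ A} for any fixed i ∈ [n]. Here C(472−1, 10−1) = C(471, 9) = 2910912490952875630.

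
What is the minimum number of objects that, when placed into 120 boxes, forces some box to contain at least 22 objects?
n = (22 − 1)·120 + 1 = 2521

By the generalised pigeonhole principle, to guarantee some box contains ≥ r objects we need more than (r − 1) · k objects total. Threshold: n = (r − 1) · k + 1. With r = 22 and k = 120: n = 21 · 120 + 1 = 2520 + 1 = 2521. For n = 2520 = 21 · 120, we can put exactly 21 objects in every box, avoiding 22 in any single one — so 2521 is tight.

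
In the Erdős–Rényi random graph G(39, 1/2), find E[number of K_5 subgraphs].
E[# K_5] = C(39, 5) · (1/2)^C(5, 2) = 575757 / 2^10 ≈ 562.262695

For each 5-subset S of vertices (there are C(39, 5) = 575757 such S), let X_S = 1 if S induces a K_5 (all C(5, 2) = 10 edges present). Then P(X_S = 1) = (1/2)^10 = 1/1024. By linearity of expectation, E[# K_5] = C(39, 5) · (1/2)^10 = 575757 / 1024 ≈ 562.262695.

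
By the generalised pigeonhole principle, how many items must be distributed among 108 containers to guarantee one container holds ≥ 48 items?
n = (48 − 1)·108 + 1 = 5077

By the generalised pigeonhole principle, to guarantee some box contains ≥ r objects we need more than (r − 1) · k objects total. Threshold: n = (r − 1) · k + 1. With r = 48 and k = 108: n = 47 · 108 + 1 = 5076 + 1 = 5077. For n = 5076 = 47 · 108, we can put exactly 47 objects in every box, avoiding 48 in any single one — so 5077 is tight.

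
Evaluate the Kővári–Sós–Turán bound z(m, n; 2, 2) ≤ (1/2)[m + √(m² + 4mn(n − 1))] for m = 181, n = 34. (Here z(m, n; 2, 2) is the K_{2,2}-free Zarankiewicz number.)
z(181, 34; 2, 2) ≤ (1/2)[181 + √(181² + 4·181·34·33)] = (1/2)[181 + √845089] = 550.1436

Kővári–Sós–Turán: let r_1, ..., r_181 be the row sums and z = Σ r_i the total number of 1s. Each pair of columns can share at most one row with both entries 1 (else a 2×2 all-ones block appears), so Σ_i C(r_i, 2) ≤ C(34, 2) = 561. By convexity Σ_i C(r_i, 2) ≥ 181·C(z/181, 2) = z(z − 181)/(2·181), giving z² − 181z − 181·34·33 ≤ 0 and hence z ≤ (1/2)[181 + √(32761 + 4·203082)] = (1/2)[181 + √845089] ≈ (1/2)(181 + 919.2872) = 550.1436.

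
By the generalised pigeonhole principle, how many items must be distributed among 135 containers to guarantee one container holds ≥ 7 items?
n = (7 − 1)·135 + 1 = 811

By the generalised pigeonhole principle, to guarantee some box contains ≥ r objects we need more than (r − 1) · k objects total. Threshold: n = (r − 1) · k + 1. With r = 7 and k = 135: n = 6 · 135 + 1 = 810 + 1 = 811. For n = 810 = 6 · 135, we can put exactly 6 objects in every box, avoiding 7 in any single one — so 811 is tight.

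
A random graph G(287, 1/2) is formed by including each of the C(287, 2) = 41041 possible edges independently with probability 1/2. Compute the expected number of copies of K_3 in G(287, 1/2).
E[# K_3] = C(287, 3) · (1/2)^C(3, 2) = 3898895 / 2^3 = 487361.875

For each 3-subset S of vertices (there are C(287, 3) = 3898895 such S), let X_S = 1 if S induces a K_3 (all C(3, 2) = 3 edges present). Then P(X_S = 1) = (1/2)^3 = 1/8. By linearity of expectation, E[# K_3] = C(287, 3) · (1/2)^3 = 3898895 / 8 = 487361.875.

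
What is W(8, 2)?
W(8, 2) = 8 + 1 = 9

A 2-term AP is any pair of integers, so a monochromatic 2-AP exists iff some colour is used at least twice. With 8 colours, the colouring i ↦ i on {1, ..., 8} uses each colour once, avoiding any monochromatic pair, so W(8, 2) > 8. For {1, ..., 9}, pigeonhole forces two integers of the same colour, which form a monochromatic 2-AP. Hence W(8, 2) = 9.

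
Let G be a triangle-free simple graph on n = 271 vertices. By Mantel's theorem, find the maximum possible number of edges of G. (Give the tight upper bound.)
ex(271, K_3) = ⌊271^2/4⌋ = 18360

Mantel (1907): a triangle-free graph on n vertices has at most ⌊n^2/4⌋ edges, with equality for the complete bipartite graph K_{⌊n/2⌋, ⌈n/2⌉}. For n = 271: ⌊271^2/4⌋ = ⌊73441/4⌋ = 18360. The extremal graph is K_{135, 136}, which has 135·136 = 18360 edges.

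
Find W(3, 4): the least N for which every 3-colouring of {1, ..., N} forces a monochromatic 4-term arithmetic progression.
W(3, 4) = 293

This is a classical value, W(3, 4) = 293, established by combining an explicit 3-colouring of {1, ..., 292} with no monochromatic 4-AP (giving the lower bound W(3, 4) > 292) and a finite case analysis / exhaustive computer search showing every 3-colouring of {1, ..., 293} has such an AP.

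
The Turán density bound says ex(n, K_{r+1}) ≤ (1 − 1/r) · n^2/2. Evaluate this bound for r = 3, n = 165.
Turán density bound = (2/3) · 165^2/2 = 9075

Turán's theorem: ex(n, K_{r+1}) is achieved by the complete r-partite Turán graph T(n, r) with parts as balanced as possible, and is at most (1 − 1/r) · n^2/2. For r = 3, n = 165: the density bound is (2/3) · 27225/2 = 9075. Since 3 ∣ 165, the Turán graph T(165, 3) has parts of equal size 55, and its edge count e(T(165, 3)) = 9075 attains the density bound exactly.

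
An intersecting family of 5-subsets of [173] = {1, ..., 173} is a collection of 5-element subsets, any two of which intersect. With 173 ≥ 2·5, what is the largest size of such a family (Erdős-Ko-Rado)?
max |F| = C(172, 4) = 35208615

Erdős-Ko-Rado (1961): when n ≥ 2k, max |F| = C(n−1, k−1). The bound is attained by the star {A : i ∈ A} for any fixed i ∈ [n]. Here C(173−1, 5−1) = C(172, 4) = 35208615.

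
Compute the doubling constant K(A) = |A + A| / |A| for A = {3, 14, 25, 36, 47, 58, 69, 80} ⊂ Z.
K = |A + A| / |A| = 15/8

Enumerate A + A = {a + b : a, b ∈ A}. With |A| = 8, there are |A|^2 = 64 ordered sum pairs; collecting distinct values, A + A = {6, 17, 28, 39, 50, 61, 72, 83, 94, 105, 116, 127, 138, 149, 160}, so |A + A| = 15. Thus K = 15/8. Here |A + A| = 2|A| − 1 = 15, the minimum possible — so K = 15/8 is minimal, which holds iff A is an arithmetic progression.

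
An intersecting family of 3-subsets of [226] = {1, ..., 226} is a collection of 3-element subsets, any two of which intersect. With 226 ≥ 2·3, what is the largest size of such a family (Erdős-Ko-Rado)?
max |F| = C(225, 2) = 25200

The Erdős-Ko-Rado theorem states: for n ≥ 2k, an intersecting family of k-subsets of an n-element set has size at most C(n − 1, k − 1), with equality for 'star' families {A ⊆ [n] : |A| = k, i ∈ A} (fix an element i). For n = 226, k = 3: C(225, 2) = 25200.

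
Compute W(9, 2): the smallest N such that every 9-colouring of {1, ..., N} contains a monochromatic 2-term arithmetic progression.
W(9, 2) = 9 + 1 = 10

A 2-term AP is any pair of integers, so a monochromatic 2-AP exists iff some colour is used at least twice. With 9 colours, the colouring i ↦ i on {1, ..., 9} uses each colour once, avoiding any monochromatic pair, so W(9, 2) > 9. For {1, ..., 10}, pigeonhole forces two integers of the same colour, which form a monochromatic 2-AP. Hence W(9, 2) = 10.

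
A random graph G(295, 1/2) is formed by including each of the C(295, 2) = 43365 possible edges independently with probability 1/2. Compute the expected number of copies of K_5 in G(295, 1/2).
E[# K_5] = C(295, 5) · (1/2)^C(5, 2) = 17994159309 / 2^10 ≈ 17572421.200195

For each 5-subset S of vertices (there are C(295, 5) = 17994159309 such S), let X_S = 1 if S induces a K_5 (all C(5, 2) = 10 edges present). Then P(X_S = 1) = (1/2)^10 = 1/1024. By linearity of expectation, E[# K_5] = C(295, 5) · (1/2)^10 = 17994159309 / 1024 ≈ 17572421.200195.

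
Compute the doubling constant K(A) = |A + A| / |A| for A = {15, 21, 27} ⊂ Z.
K = |A + A| / |A| = 5/3

Enumerate A + A = {a + b : a, b ∈ A}. With |A| = 3, there are |A|^2 = 9 ordered sum pairs; collecting distinct values, A + A = {30, 36, 42, 48, 54}, so |A + A| = 5. Thus K = 5/3. Here |A + A| = 2|A| − 1 = 5, the minimum possible — so K = 5/3 is minimal, which holds iff A is an arithmetic progression.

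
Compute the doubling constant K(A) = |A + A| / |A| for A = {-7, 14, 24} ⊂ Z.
K = |A + A| / |A| = 6/3 = 2

Enumerate A + A = {a + b : a, b ∈ A}. With |A| = 3, there are |A|^2 = 9 ordered sum pairs; collecting distinct values, A + A = {-14, 7, 17, 28, 38, 48}, so |A + A| = 6. Thus K = 6/3 = 2. For comparison, the minimum possible |A + A| over all 3-element sets is 2·3 − 1 = 5 (so min K = 5/3), attained only by arithmetic progressions.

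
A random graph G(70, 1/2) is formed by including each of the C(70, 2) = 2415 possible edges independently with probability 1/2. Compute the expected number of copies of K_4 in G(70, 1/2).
E[# K_4] = C(70, 4) · (1/2)^C(4, 2) = 916895 / 2^6 = 14326.484375

For each 4-subset S of vertices (there are C(70, 4) = 916895 such S), let X_S = 1 if S induces a K_4 (all C(4, 2) = 6 edges present). Then P(X_S = 1) = (1/2)^6 = 1/64. By linearity of expectation, E[# K_4] = C(70, 4) · (1/2)^6 = 916895 / 64 = 14326.484375.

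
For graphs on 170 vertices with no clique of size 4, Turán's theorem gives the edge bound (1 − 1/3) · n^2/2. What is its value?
Turán density bound = (2/3) · 170^2/2 = 28900/3 ≈ 9633.3333

Turán's theorem: ex(n, K_{r+1}) is achieved by the complete r-partite Turán graph T(n, r) with parts as balanced as possible, and is at most (1 − 1/r) · n^2/2. For r = 3, n = 170: the density bound is (2/3) · 28900/2 = 28900/3 ≈ 9633.3333. The integer-valued extremum is e(T(170, 3)) = 9633, which is strictly less than the density bound 28900/3 since 3 ∤ 170 (the parts of T(170, 3) cannot all be equal).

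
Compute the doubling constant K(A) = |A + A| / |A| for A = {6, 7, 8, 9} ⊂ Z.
K = |A + A| / |A| = 7/4

Enumerate A + A = {a + b : a, b ∈ A}. With |A| = 4, there are |A|^2 = 16 ordered sum pairs; collecting distinct values, A + A = {12, 13, 14, 15, 16, 17, 18}, so |A + A| = 7. Thus K = 7/4. Here |A + A| = 2|A| − 1 = 7, the minimum possible — so K = 7/4 is minimal, which holds iff A is an arithmetic progression.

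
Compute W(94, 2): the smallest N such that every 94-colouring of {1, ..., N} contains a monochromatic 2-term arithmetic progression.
W(94, 2) = 94 + 1 = 95

A 2-term AP is any pair of integers, so a monochromatic 2-AP exists iff some colour is used at least twice. With 94 colours, the colouring i ↦ i on {1, ..., 94} uses each colour once, avoiding any monochromatic pair, so W(94, 2) > 94. For {1, ..., 95}, pigeonhole forces two integers of the same colour, which form a monochromatic 2-AP. Hence W(94, 2) = 95.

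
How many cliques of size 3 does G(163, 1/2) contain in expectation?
E[# K_3] = C(163, 3) · (1/2)^C(3, 2) = 708561 / 2^3 = 88570.125

For each 3-subset S of vertices (there are C(163, 3) = 708561 such S), let X_S = 1 if S induces a K_3 (all C(3, 2) = 3 edges present). Then P(X_S = 1) = (1/2)^3 = 1/8. By linearity of expectation, E[# K_3] = C(163, 3) · (1/2)^3 = 708561 / 8 = 88570.125.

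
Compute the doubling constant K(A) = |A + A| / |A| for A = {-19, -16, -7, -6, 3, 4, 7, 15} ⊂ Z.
K = |A + A| / |A| = 30/8 = 15/4

Enumerate A + A = {a + b : a, b ∈ A}. With |A| = 8, there are |A|^2 = 64 ordered sum pairs; collecting distinct values, A + A = {-38, -35, -32, -26, -25, -23, -22, -16, -15, -14, -13, -12, -9, -4, -3, -2, -1, 0, 1, 6, 7, 8, 9, 10, 11, 14, 18, 19, 22, 30}, so |A + A| = 30. Thus K = 30/8 = 15/4. For comparison, the minimum possible |A + A| over all 8-element sets is 2·8 − 1 = 15 (so min K = 15/8), attained only by arithmetic progressions.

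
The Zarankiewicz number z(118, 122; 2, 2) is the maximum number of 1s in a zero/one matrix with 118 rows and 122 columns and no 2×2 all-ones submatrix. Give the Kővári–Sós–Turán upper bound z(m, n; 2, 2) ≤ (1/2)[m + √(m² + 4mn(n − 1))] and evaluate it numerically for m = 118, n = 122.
z(118, 122; 2, 2) ≤ (1/2)[118 + √(118² + 4·118·122·121)] = (1/2)[118 + √6981588] = 1380.1347

Kővári–Sós–Turán: let r_1, ..., r_118 be the row sums and z = Σ r_i the total number of 1s. Each pair of columns can share at most one row with both entries 1 (else a 2×2 all-ones block appears), so Σ_i C(r_i, 2) ≤ C(122, 2) = 7381. By convexity Σ_i C(r_i, 2) ≥ 118·C(z/118, 2) = z(z − 118)/(2·118), giving z² − 118z − 118·122·121 ≤ 0 and hence z ≤ (1/2)[118 + √(13924 + 4·1741916)] = (1/2)[118 + √6981588] ≈ (1/2)(118 + 2642.2695) = 1380.1347.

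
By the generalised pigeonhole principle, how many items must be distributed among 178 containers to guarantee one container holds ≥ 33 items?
n = (33 − 1)·178 + 1 = 5697

By the generalised pigeonhole principle, to guarantee some box contains ≥ r objects we need more than (r − 1) · k objects total. Threshold: n = (r − 1) · k + 1. With r = 33 and k = 178: n = 32 · 178 + 1 = 5696 + 1 = 5697. For n = 5696 = 32 · 178, we can put exactly 32 objects in every box, avoiding 33 in any single one — so 5697 is tight.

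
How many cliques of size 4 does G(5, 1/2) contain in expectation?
E[# K_4] = C(5, 4) · (1/2)^C(4, 2) = 5 / 2^6 = 0.078125

For each 4-subset S of vertices (there are C(5, 4) = 5 such S), let X_S = 1 if S induces a K_4 (all C(4, 2) = 6 edges present). Then P(X_S = 1) = (1/2)^6 = 1/64. By linearity of expectation, E[# K_4] = C(5, 4) · (1/2)^6 = 5 / 64 = 0.078125.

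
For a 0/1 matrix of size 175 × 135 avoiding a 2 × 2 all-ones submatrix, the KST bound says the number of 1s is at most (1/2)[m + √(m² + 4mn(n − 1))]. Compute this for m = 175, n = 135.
z(175, 135; 2, 2) ≤ (1/2)[175 + √(175² + 4·175·135·134)] = (1/2)[175 + √12693625] = 1868.9057

Kővári–Sós–Turán: let r_1, ..., r_175 be the row sums and z = Σ r_i the total number of 1s. Each pair of columns can share at most one row with both entries 1 (else a 2×2 all-ones block appears), so Σ_i C(r_i, 2) ≤ C(135, 2) = 9045. By convexity Σ_i C(r_i, 2) ≥ 175·C(z/175, 2) = z(z − 175)/(2·175), giving z² − 175z − 175·135·134 ≤ 0 and hence z ≤ (1/2)[175 + √(30625 + 4·3165750)] = (1/2)[175 + √12693625] ≈ (1/2)(175 + 3562.8114) = 1868.9057.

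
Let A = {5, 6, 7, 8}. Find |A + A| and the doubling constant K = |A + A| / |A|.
K = |A + A| / |A| = 7/4

Enumerate A + A = {a + b : a, b ∈ A}. With |A| = 4, there are |A|^2 = 16 ordered sum pairs; collecting distinct values, A + A = {10, 11, 12, 13, 14, 15, 16}, so |A + A| = 7. Thus K = 7/4. Here |A + A| = 2|A| − 1 = 7, the minimum possible — so K = 7/4 is minimal, which holds iff A is an arithmetic progression.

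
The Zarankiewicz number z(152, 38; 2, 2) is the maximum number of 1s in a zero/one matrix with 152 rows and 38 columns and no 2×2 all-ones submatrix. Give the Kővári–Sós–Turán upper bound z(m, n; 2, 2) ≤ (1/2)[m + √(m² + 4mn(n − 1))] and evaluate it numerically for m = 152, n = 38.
z(152, 38; 2, 2) ≤ (1/2)[152 + √(152² + 4·152·38·37)] = (1/2)[152 + √877952] = 544.4955

Kővári–Sós–Turán: let r_1, ..., r_152 be the row sums and z = Σ r_i the total number of 1s. Each pair of columns can share at most one row with both entries 1 (else a 2×2 all-ones block appears), so Σ_i C(r_i, 2) ≤ C(38, 2) = 703. By convexity Σ_i C(r_i, 2) ≥ 152·C(z/152, 2) = z(z − 152)/(2·152), giving z² − 152z − 152·38·37 ≤ 0 and hence z ≤ (1/2)[152 + √(23104 + 4·213712)] = (1/2)[152 + √877952] ≈ (1/2)(152 + 936.9909) = 544.4955.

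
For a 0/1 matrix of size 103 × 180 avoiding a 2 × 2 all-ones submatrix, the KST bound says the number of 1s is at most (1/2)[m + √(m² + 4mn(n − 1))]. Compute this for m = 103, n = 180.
z(103, 180; 2, 2) ≤ (1/2)[103 + √(103² + 4·103·180·179)] = (1/2)[103 + √13285249] = 1873.9468

Kővári–Sós–Turán: let r_1, ..., r_103 be the row sums and z = Σ r_i the total number of 1s. Each pair of columns can share at most one row with both entries 1 (else a 2×2 all-ones block appears), so Σ_i C(r_i, 2) ≤ C(180, 2) = 16110. By convexity Σ_i C(r_i, 2) ≥ 103·C(z/103, 2) = z(z − 103)/(2·103), giving z² − 103z − 103·180·179 ≤ 0 and hence z ≤ (1/2)[103 + √(10609 + 4·3318660)] = (1/2)[103 + √13285249] ≈ (1/2)(103 + 3644.8936) = 1873.9468.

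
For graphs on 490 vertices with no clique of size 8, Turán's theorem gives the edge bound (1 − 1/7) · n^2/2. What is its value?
Turán density bound = (6/7) · 490^2/2 = 102900

Turán's theorem: ex(n, K_{r+1}) is achieved by the complete r-partite Turán graph T(n, r) with parts as balanced as possible, and is at most (1 − 1/r) · n^2/2. For r = 7, n = 490: the density bound is (6/7) · 240100/2 = 102900. Since 7 ∣ 490, the Turán graph T(490, 7) has parts of equal size 70, and its edge count e(T(490, 7)) = 102900 attains the density bound exactly.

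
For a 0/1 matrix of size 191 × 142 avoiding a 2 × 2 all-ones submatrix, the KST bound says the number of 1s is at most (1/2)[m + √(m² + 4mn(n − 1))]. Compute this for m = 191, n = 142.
z(191, 142; 2, 2) ≤ (1/2)[191 + √(191² + 4·191·142·141)] = (1/2)[191 + √15333289] = 2053.3872

Kővári–Sós–Turán: let r_1, ..., r_191 be the row sums and z = Σ r_i the total number of 1s. Each pair of columns can share at most one row with both entries 1 (else a 2×2 all-ones block appears), so Σ_i C(r_i, 2) ≤ C(142, 2) = 10011. By convexity Σ_i C(r_i, 2) ≥ 191·C(z/191, 2) = z(z − 191)/(2·191), giving z² − 191z − 191·142·141 ≤ 0 and hence z ≤ (1/2)[191 + √(36481 + 4·3824202)] = (1/2)[191 + √15333289] ≈ (1/2)(191 + 3915.7744) = 2053.3872.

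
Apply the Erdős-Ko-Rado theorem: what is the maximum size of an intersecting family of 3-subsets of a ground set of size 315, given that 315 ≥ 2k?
max |F| = C(314, 2) = 49141

The Erdős-Ko-Rado theorem states: for n ≥ 2k, an intersecting family of k-subsets of an n-element set has size at most C(n − 1, k − 1), with equality for 'star' families {A ⊆ [n] : |A| = k, i ∈ A} (fix an element i). For n = 315, k = 3: C(314, 2) = 49141.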